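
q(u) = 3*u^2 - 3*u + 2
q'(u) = 6*u - 3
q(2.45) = 12.66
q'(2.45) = 11.70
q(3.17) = 22.64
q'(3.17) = 16.02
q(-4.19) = 67.24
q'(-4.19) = -28.14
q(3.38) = 26.13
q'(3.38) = 17.28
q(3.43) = 27.00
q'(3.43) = 17.58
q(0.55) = 1.26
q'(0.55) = 0.30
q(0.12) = 1.68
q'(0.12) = -2.28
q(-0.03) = 2.09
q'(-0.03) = -3.18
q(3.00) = 20.00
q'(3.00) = 15.00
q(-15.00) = 722.00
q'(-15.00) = -93.00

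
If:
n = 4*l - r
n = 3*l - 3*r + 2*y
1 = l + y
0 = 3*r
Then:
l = 2/3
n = 8/3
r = 0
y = 1/3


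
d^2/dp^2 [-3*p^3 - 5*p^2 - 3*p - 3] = -18*p - 10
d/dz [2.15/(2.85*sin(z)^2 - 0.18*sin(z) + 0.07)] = (0.387 - 12.255*sin(z))*cos(z)/(2.85*sin(z)^2 - 0.18*sin(z) + 0.07)^2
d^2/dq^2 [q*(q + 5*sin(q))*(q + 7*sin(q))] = -12*q^2*sin(q) + 48*q*cos(q) + 70*q*cos(2*q) + 6*q + 24*sin(q) + 70*sin(2*q)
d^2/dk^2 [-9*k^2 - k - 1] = -18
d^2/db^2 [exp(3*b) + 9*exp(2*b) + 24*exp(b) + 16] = (9*exp(2*b) + 36*exp(b) + 24)*exp(b)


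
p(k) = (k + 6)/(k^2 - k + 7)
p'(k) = (1 - 2*k)*(k + 6)/(k^2 - k + 7)^2 + 1/(k^2 - k + 7)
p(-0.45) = 0.73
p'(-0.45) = 0.31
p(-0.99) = 0.56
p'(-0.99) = 0.30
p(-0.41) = 0.74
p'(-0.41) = 0.31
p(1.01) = 1.00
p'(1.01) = -0.00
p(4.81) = 0.43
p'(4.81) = -0.11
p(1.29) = 0.99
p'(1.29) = -0.08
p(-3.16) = 0.14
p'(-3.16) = 0.10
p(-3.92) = 0.08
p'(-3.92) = 0.06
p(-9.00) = -0.03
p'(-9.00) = 0.00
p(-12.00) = -0.04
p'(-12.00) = 0.00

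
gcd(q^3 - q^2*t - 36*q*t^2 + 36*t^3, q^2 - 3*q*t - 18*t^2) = q - 6*t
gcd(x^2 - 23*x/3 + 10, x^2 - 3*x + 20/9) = x - 5/3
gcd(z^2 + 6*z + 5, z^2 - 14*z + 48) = 1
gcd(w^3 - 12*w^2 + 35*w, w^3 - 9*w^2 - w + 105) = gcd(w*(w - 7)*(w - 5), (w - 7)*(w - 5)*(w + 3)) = w^2 - 12*w + 35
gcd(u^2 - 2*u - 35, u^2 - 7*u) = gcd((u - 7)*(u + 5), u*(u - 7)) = u - 7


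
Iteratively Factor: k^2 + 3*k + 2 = (k + 2)*(k + 1)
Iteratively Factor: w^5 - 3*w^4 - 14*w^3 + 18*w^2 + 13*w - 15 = (w - 1)*(w^4 - 2*w^3 - 16*w^2 + 2*w + 15) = (w - 5)*(w - 1)*(w^3 + 3*w^2 - w - 3) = (w - 5)*(w - 1)*(w + 3)*(w^2 - 1) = (w - 5)*(w - 1)^2*(w + 3)*(w + 1)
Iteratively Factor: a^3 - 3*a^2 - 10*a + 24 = (a + 3)*(a^2 - 6*a + 8) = (a - 2)*(a + 3)*(a - 4)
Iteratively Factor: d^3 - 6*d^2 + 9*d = (d - 3)*(d^2 - 3*d) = (d - 3)^2*(d)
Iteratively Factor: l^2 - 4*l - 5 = (l - 5)*(l + 1)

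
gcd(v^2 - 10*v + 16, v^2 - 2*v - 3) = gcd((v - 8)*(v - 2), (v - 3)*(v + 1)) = 1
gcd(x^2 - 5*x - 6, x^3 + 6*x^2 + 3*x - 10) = 1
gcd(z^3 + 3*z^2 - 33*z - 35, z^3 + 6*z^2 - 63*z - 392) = z + 7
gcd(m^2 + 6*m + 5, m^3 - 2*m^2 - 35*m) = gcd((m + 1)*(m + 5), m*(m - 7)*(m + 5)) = m + 5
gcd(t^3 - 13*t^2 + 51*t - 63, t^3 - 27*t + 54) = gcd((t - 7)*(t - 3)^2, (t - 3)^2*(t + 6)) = t^2 - 6*t + 9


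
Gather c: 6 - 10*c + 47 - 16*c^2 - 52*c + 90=-16*c^2 - 62*c + 143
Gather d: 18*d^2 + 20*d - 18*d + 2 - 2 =18*d^2 + 2*d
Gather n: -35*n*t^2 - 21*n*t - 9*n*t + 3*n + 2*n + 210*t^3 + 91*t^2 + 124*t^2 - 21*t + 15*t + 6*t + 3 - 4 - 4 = n*(-35*t^2 - 30*t + 5) + 210*t^3 + 215*t^2 - 5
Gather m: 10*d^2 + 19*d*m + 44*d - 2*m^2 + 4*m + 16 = 10*d^2 + 44*d - 2*m^2 + m*(19*d + 4) + 16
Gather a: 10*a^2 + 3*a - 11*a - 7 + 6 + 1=10*a^2 - 8*a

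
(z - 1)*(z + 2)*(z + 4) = z^3 + 5*z^2 + 2*z - 8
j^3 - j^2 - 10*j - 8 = (j - 4)*(j + 1)*(j + 2)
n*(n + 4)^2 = n^3 + 8*n^2 + 16*n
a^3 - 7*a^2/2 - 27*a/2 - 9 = (a - 6)*(a + 1)*(a + 3/2)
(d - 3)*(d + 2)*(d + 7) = d^3 + 6*d^2 - 13*d - 42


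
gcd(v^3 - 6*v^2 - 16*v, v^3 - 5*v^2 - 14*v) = v^2 + 2*v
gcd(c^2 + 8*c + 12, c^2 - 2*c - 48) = c + 6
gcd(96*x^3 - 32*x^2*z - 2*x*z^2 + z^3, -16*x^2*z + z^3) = 4*x - z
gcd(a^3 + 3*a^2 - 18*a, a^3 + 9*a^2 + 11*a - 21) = 1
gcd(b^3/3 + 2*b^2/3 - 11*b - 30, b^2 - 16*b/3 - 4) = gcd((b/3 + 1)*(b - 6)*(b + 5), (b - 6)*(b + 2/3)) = b - 6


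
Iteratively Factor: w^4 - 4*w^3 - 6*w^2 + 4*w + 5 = (w + 1)*(w^3 - 5*w^2 - w + 5) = (w + 1)^2*(w^2 - 6*w + 5) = (w - 1)*(w + 1)^2*(w - 5)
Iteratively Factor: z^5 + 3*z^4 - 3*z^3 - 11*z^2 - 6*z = (z)*(z^4 + 3*z^3 - 3*z^2 - 11*z - 6) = z*(z + 1)*(z^3 + 2*z^2 - 5*z - 6) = z*(z + 1)*(z + 3)*(z^2 - z - 2) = z*(z - 2)*(z + 1)*(z + 3)*(z + 1)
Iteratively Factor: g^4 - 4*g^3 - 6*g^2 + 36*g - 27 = (g - 3)*(g^3 - g^2 - 9*g + 9) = (g - 3)*(g + 3)*(g^2 - 4*g + 3) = (g - 3)^2*(g + 3)*(g - 1)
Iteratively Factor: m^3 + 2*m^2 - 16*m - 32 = (m - 4)*(m^2 + 6*m + 8) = (m - 4)*(m + 4)*(m + 2)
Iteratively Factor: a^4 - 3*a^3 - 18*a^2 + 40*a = (a)*(a^3 - 3*a^2 - 18*a + 40) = a*(a + 4)*(a^2 - 7*a + 10) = a*(a - 5)*(a + 4)*(a - 2)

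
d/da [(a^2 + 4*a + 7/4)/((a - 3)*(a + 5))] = (-4*a^2 - 67*a - 127)/(2*(a^4 + 4*a^3 - 26*a^2 - 60*a + 225))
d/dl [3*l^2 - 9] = 6*l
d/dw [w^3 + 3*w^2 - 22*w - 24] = 3*w^2 + 6*w - 22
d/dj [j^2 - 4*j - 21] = 2*j - 4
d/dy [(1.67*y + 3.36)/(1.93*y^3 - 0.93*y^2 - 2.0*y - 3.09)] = (-6.4462*y^3 - 17.9013*y^2 + 6.2496*y + 1.5597)/(3.7249*y^6 - 3.5898*y^5 - 6.8551*y^4 - 8.2074*y^3 + 9.7474*y^2 + 12.36*y + 9.5481)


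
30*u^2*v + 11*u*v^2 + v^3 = v*(5*u + v)*(6*u + v)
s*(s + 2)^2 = s^3 + 4*s^2 + 4*s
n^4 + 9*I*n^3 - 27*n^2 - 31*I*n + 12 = (n + I)^2*(n + 3*I)*(n + 4*I)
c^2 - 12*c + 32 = (c - 8)*(c - 4)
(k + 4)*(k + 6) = k^2 + 10*k + 24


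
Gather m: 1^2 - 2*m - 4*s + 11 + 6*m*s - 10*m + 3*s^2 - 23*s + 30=m*(6*s - 12) + 3*s^2 - 27*s + 42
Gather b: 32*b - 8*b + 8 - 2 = 24*b + 6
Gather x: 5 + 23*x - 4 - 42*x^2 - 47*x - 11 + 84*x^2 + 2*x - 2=42*x^2 - 22*x - 12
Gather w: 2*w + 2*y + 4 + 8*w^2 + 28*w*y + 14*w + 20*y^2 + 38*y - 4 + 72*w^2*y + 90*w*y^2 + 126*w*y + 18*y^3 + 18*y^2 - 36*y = w^2*(72*y + 8) + w*(90*y^2 + 154*y + 16) + 18*y^3 + 38*y^2 + 4*y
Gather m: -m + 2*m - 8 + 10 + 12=m + 14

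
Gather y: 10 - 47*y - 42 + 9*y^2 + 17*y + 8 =9*y^2 - 30*y - 24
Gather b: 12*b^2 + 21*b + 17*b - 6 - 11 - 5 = 12*b^2 + 38*b - 22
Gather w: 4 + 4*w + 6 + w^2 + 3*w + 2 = w^2 + 7*w + 12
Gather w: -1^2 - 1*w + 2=1 - w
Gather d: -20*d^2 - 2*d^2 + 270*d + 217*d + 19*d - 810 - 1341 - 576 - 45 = -22*d^2 + 506*d - 2772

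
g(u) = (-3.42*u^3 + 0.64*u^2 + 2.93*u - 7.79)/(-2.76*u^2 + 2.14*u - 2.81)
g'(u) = (5.52*u - 2.14)*(-3.42*u^3 + 0.64*u^2 + 2.93*u - 7.79)/(-2.76*u^2 + 2.14*u - 2.81)^2 + (-10.26*u^2 + 1.28*u + 2.93)/(-2.76*u^2 + 2.14*u - 2.81)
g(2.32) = 3.17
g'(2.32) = 1.22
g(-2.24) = -1.27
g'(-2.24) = 1.54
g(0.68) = 2.50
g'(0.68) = -1.17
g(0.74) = 2.43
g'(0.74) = -1.09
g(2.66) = 3.59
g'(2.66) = 1.27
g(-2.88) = -2.22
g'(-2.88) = 1.44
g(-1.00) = 0.86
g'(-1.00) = 1.97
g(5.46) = 7.21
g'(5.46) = 1.28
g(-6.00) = -6.40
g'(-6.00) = 1.29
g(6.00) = 7.90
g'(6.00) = 1.28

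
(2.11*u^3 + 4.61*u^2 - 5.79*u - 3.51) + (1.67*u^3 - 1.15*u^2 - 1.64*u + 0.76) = 3.78*u^3 + 3.46*u^2 - 7.43*u - 2.75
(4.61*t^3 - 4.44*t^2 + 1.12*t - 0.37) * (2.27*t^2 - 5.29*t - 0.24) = 10.4647*t^5 - 34.4657*t^4 + 24.9236*t^3 - 5.6991*t^2 + 1.6885*t + 0.0888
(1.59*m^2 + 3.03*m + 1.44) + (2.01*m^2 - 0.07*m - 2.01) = 3.6*m^2 + 2.96*m - 0.57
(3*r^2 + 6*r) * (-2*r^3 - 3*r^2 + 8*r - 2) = -6*r^5 - 21*r^4 + 6*r^3 + 42*r^2 - 12*r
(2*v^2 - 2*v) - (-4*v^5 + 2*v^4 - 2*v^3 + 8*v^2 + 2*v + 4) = 4*v^5 - 2*v^4 + 2*v^3 - 6*v^2 - 4*v - 4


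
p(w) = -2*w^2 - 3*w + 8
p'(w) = -4*w - 3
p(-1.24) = 8.64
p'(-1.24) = 1.96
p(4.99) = -56.77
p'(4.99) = -22.96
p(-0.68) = 9.12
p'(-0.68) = -0.28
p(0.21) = 7.28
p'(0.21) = -3.84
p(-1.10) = 8.88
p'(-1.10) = 1.40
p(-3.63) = -7.46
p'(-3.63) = 11.52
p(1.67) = -2.59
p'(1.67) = -9.68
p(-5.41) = -34.31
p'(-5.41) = 18.64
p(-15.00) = -397.00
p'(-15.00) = 57.00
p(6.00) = -82.00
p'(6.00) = -27.00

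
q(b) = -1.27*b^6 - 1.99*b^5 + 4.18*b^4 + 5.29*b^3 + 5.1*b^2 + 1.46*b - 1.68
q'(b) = -7.62*b^5 - 9.95*b^4 + 16.72*b^3 + 15.87*b^2 + 10.2*b + 1.46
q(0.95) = 9.78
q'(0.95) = 25.81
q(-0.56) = -1.35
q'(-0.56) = -2.77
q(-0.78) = -0.39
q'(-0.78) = -6.26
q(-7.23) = -132407.91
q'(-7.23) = 117788.42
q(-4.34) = -4284.09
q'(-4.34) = 7092.10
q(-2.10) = 22.40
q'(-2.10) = 12.88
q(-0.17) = -1.80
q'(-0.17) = 0.10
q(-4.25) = -3682.88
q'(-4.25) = 6280.75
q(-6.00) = -39331.08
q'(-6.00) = 43257.98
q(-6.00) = -39331.08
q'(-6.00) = 43257.98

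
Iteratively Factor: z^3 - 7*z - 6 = (z + 1)*(z^2 - z - 6) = (z + 1)*(z + 2)*(z - 3)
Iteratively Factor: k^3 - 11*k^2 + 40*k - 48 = (k - 4)*(k^2 - 7*k + 12) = (k - 4)^2*(k - 3)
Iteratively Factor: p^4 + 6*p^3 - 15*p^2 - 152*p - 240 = (p + 3)*(p^3 + 3*p^2 - 24*p - 80) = (p + 3)*(p + 4)*(p^2 - p - 20) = (p - 5)*(p + 3)*(p + 4)*(p + 4)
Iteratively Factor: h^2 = (h)*(h)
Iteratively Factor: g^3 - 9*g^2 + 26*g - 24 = (g - 3)*(g^2 - 6*g + 8) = (g - 3)*(g - 2)*(g - 4)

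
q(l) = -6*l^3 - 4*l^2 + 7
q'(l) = -18*l^2 - 8*l = 2*l*(-9*l - 4)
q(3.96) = -428.32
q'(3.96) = -313.95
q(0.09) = 6.96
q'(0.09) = -0.87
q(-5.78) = 1031.97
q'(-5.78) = -555.11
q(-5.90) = 1100.03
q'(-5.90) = -579.38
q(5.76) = -1272.33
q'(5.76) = -643.28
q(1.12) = -6.45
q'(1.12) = -31.54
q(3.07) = -204.31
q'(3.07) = -194.21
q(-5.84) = 1065.64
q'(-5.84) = -567.18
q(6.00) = -1433.00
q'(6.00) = -696.00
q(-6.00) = 1159.00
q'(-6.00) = -600.00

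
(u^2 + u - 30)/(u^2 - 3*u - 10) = (u + 6)/(u + 2)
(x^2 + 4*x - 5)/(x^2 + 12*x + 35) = (x - 1)/(x + 7)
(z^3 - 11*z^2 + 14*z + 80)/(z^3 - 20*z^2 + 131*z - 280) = (z + 2)/(z - 7)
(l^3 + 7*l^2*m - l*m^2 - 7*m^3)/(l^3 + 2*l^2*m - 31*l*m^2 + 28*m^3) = (l + m)/(l - 4*m)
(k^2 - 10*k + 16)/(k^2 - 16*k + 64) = (k - 2)/(k - 8)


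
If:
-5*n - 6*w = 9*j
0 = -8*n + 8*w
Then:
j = -11*w/9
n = w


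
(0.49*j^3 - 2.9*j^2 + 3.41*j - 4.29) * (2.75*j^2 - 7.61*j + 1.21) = 1.3475*j^5 - 11.7039*j^4 + 32.0394*j^3 - 41.2566*j^2 + 36.773*j - 5.1909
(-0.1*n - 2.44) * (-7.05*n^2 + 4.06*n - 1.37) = 0.705*n^3 + 16.796*n^2 - 9.7694*n + 3.3428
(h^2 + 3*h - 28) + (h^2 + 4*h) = 2*h^2 + 7*h - 28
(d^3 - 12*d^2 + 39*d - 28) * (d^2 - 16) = d^5 - 12*d^4 + 23*d^3 + 164*d^2 - 624*d + 448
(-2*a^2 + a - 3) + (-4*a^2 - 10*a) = -6*a^2 - 9*a - 3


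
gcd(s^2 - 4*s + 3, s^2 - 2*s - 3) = s - 3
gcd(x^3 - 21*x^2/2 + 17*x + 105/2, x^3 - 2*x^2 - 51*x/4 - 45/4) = x^2 - 7*x/2 - 15/2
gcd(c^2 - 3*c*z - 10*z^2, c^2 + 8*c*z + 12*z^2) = c + 2*z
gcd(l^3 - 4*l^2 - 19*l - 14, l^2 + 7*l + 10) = l + 2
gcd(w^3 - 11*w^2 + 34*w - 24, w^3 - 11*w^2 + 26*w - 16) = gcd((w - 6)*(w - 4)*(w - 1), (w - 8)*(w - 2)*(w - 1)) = w - 1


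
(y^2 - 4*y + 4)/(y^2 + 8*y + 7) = (y^2 - 4*y + 4)/(y^2 + 8*y + 7)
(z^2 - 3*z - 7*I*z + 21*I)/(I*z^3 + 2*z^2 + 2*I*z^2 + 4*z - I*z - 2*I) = (-I*z^2 + z*(-7 + 3*I) + 21)/(z^3 + 2*z^2*(1 - I) - z*(1 + 4*I) - 2)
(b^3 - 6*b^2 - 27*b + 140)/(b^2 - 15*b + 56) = (b^2 + b - 20)/(b - 8)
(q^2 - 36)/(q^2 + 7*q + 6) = (q - 6)/(q + 1)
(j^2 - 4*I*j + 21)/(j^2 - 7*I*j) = (j + 3*I)/j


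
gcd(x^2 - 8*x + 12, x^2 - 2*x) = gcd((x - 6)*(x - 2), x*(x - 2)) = x - 2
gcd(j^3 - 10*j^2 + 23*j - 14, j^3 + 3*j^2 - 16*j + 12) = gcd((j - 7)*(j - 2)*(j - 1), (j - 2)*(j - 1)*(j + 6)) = j^2 - 3*j + 2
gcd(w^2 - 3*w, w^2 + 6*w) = w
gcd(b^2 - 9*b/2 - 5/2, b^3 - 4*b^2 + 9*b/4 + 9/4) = b + 1/2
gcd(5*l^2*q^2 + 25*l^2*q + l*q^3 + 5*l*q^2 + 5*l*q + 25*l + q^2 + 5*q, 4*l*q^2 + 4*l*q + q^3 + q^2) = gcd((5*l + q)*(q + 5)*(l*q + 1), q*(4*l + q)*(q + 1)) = 1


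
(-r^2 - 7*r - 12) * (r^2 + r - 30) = -r^4 - 8*r^3 + 11*r^2 + 198*r + 360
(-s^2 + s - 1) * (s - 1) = -s^3 + 2*s^2 - 2*s + 1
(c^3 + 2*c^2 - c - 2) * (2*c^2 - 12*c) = 2*c^5 - 8*c^4 - 26*c^3 + 8*c^2 + 24*c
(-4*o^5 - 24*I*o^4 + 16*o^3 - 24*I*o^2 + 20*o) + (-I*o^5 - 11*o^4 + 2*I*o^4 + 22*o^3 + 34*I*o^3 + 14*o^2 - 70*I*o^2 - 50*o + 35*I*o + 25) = -4*o^5 - I*o^5 - 11*o^4 - 22*I*o^4 + 38*o^3 + 34*I*o^3 + 14*o^2 - 94*I*o^2 - 30*o + 35*I*o + 25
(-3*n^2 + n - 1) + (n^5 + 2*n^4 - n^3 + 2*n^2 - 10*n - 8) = n^5 + 2*n^4 - n^3 - n^2 - 9*n - 9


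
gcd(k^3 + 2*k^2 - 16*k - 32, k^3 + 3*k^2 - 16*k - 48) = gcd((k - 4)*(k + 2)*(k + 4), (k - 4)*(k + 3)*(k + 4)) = k^2 - 16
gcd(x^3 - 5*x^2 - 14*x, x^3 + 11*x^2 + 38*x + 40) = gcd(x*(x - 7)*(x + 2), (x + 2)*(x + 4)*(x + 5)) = x + 2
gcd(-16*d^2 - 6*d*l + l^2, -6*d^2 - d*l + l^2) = 2*d + l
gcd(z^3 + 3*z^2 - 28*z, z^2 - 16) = z - 4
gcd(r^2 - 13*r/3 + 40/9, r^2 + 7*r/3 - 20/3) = r - 5/3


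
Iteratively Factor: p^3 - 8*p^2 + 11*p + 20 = (p - 4)*(p^2 - 4*p - 5) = (p - 4)*(p + 1)*(p - 5)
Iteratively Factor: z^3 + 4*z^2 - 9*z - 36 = (z - 3)*(z^2 + 7*z + 12) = (z - 3)*(z + 4)*(z + 3)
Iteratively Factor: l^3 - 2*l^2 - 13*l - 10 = (l - 5)*(l^2 + 3*l + 2) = (l - 5)*(l + 1)*(l + 2)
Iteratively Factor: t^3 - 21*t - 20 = (t + 4)*(t^2 - 4*t - 5) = (t - 5)*(t + 4)*(t + 1)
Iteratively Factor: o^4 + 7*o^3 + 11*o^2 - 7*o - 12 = (o + 1)*(o^3 + 6*o^2 + 5*o - 12) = (o - 1)*(o + 1)*(o^2 + 7*o + 12) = (o - 1)*(o + 1)*(o + 3)*(o + 4)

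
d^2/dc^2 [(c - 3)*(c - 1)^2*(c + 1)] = 12*c^2 - 24*c + 4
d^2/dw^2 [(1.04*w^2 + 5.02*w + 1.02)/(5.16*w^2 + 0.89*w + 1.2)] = (257.768832*w^3 + 124.310592*w^2 - 158.397552*w - 18.743316)/(137.388096*w^6 + 71.090352*w^5 + 108.113868*w^4 + 33.770249*w^3 + 25.14276*w^2 + 3.8448*w + 1.728)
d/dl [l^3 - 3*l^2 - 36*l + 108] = 3*l^2 - 6*l - 36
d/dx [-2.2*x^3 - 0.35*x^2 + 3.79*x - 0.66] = -6.6*x^2 - 0.7*x + 3.79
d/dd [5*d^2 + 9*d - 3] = 10*d + 9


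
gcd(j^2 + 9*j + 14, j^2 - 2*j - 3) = 1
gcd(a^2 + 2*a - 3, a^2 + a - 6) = a + 3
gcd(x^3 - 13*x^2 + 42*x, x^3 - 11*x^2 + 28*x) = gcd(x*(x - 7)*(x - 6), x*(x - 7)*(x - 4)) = x^2 - 7*x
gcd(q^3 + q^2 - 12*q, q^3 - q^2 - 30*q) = q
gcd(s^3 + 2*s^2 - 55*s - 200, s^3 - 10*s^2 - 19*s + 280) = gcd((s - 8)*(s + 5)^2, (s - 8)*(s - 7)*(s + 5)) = s^2 - 3*s - 40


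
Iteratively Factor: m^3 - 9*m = (m - 3)*(m^2 + 3*m) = (m - 3)*(m + 3)*(m)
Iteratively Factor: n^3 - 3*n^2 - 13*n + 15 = (n + 3)*(n^2 - 6*n + 5) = (n - 1)*(n + 3)*(n - 5)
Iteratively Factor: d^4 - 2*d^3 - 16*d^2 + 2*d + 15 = (d + 3)*(d^3 - 5*d^2 - d + 5) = (d - 5)*(d + 3)*(d^2 - 1) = (d - 5)*(d + 1)*(d + 3)*(d - 1)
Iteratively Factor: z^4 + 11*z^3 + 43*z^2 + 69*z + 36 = (z + 3)*(z^3 + 8*z^2 + 19*z + 12) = (z + 3)^2*(z^2 + 5*z + 4) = (z + 3)^2*(z + 4)*(z + 1)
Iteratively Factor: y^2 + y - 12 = (y - 3)*(y + 4)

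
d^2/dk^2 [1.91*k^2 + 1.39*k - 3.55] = 3.82000000000000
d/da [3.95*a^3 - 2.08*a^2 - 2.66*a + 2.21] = 11.85*a^2 - 4.16*a - 2.66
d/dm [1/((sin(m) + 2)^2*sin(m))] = -(3*sin(m) + 2)*cos(m)/((sin(m) + 2)^3*sin(m)^2)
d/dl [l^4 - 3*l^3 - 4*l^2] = l*(4*l^2 - 9*l - 8)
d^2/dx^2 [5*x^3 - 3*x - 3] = 30*x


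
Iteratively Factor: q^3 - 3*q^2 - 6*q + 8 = (q - 4)*(q^2 + q - 2) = (q - 4)*(q + 2)*(q - 1)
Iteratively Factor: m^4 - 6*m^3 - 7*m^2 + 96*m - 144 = (m + 4)*(m^3 - 10*m^2 + 33*m - 36) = (m - 3)*(m + 4)*(m^2 - 7*m + 12) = (m - 3)^2*(m + 4)*(m - 4)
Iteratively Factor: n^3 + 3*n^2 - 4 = (n - 1)*(n^2 + 4*n + 4) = (n - 1)*(n + 2)*(n + 2)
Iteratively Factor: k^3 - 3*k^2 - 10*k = (k - 5)*(k^2 + 2*k) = k*(k - 5)*(k + 2)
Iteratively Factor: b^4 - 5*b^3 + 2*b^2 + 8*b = (b + 1)*(b^3 - 6*b^2 + 8*b) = (b - 2)*(b + 1)*(b^2 - 4*b) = (b - 4)*(b - 2)*(b + 1)*(b)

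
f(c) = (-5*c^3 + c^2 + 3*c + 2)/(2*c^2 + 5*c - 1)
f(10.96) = -21.86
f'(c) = (-4*c - 5)*(-5*c^3 + c^2 + 3*c + 2)/(2*c^2 + 5*c - 1)^2 + (-15*c^2 + 2*c + 3)/(2*c^2 + 5*c - 1) = (-10*c^4 - 50*c^3 + 14*c^2 - 10*c - 13)/(4*c^4 + 20*c^3 + 21*c^2 - 10*c + 1)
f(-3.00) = 68.50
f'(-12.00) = -2.31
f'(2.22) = -1.90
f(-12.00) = 38.55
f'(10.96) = -2.41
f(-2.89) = 97.57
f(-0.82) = -0.79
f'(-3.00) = 170.75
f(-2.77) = 217.09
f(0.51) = 1.51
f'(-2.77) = 2424.90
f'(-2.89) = 408.22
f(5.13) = -8.17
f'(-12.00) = -2.31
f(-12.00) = 38.55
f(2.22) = -2.06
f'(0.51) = -5.08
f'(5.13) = -2.24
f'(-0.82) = 1.96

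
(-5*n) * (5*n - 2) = -25*n^2 + 10*n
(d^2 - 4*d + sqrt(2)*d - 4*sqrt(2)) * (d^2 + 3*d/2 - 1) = d^4 - 5*d^3/2 + sqrt(2)*d^3 - 7*d^2 - 5*sqrt(2)*d^2/2 - 7*sqrt(2)*d + 4*d + 4*sqrt(2)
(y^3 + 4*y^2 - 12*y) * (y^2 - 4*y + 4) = y^5 - 24*y^3 + 64*y^2 - 48*y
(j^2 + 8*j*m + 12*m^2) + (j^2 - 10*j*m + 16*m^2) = 2*j^2 - 2*j*m + 28*m^2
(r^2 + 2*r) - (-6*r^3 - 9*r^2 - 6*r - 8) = 6*r^3 + 10*r^2 + 8*r + 8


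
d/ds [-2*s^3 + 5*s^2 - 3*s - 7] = -6*s^2 + 10*s - 3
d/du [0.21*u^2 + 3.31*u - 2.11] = 0.42*u + 3.31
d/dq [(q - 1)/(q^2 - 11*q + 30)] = (q^2 - 11*q - (q - 1)*(2*q - 11) + 30)/(q^2 - 11*q + 30)^2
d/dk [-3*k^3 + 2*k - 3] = 2 - 9*k^2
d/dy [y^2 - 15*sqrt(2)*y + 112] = 2*y - 15*sqrt(2)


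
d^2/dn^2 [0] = 0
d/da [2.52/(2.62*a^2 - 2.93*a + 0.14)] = (7.3836 - 13.2048*a)/(2.62*a^2 - 2.93*a + 0.14)^2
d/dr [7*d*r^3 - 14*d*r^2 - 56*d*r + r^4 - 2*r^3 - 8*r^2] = 21*d*r^2 - 28*d*r - 56*d + 4*r^3 - 6*r^2 - 16*r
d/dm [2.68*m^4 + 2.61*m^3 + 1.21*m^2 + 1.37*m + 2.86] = 10.72*m^3 + 7.83*m^2 + 2.42*m + 1.37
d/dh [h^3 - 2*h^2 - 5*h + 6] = 3*h^2 - 4*h - 5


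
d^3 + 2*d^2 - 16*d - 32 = (d - 4)*(d + 2)*(d + 4)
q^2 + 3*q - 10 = (q - 2)*(q + 5)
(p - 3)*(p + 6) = p^2 + 3*p - 18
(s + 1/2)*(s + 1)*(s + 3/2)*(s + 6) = s^4 + 9*s^3 + 83*s^2/4 + 69*s/4 + 9/2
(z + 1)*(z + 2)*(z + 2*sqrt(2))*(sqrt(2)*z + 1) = sqrt(2)*z^4 + 3*sqrt(2)*z^3 + 5*z^3 + 4*sqrt(2)*z^2 + 15*z^2 + 6*sqrt(2)*z + 10*z + 4*sqrt(2)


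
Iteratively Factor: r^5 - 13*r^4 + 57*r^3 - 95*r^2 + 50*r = (r - 5)*(r^4 - 8*r^3 + 17*r^2 - 10*r) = (r - 5)*(r - 2)*(r^3 - 6*r^2 + 5*r) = (r - 5)^2*(r - 2)*(r^2 - r) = (r - 5)^2*(r - 2)*(r - 1)*(r)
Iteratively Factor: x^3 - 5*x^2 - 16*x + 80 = (x - 4)*(x^2 - x - 20) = (x - 4)*(x + 4)*(x - 5)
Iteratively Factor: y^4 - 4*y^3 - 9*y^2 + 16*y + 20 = (y - 2)*(y^3 - 2*y^2 - 13*y - 10) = (y - 2)*(y + 2)*(y^2 - 4*y - 5) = (y - 5)*(y - 2)*(y + 2)*(y + 1)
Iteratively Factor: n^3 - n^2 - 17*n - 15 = (n + 3)*(n^2 - 4*n - 5) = (n - 5)*(n + 3)*(n + 1)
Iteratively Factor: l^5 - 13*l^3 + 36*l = (l + 2)*(l^4 - 2*l^3 - 9*l^2 + 18*l) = (l - 3)*(l + 2)*(l^3 + l^2 - 6*l) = (l - 3)*(l - 2)*(l + 2)*(l^2 + 3*l) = l*(l - 3)*(l - 2)*(l + 2)*(l + 3)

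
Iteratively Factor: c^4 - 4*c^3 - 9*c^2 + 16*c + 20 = (c + 1)*(c^3 - 5*c^2 - 4*c + 20) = (c - 5)*(c + 1)*(c^2 - 4) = (c - 5)*(c - 2)*(c + 1)*(c + 2)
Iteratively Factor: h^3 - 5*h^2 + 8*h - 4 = (h - 1)*(h^2 - 4*h + 4) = (h - 2)*(h - 1)*(h - 2)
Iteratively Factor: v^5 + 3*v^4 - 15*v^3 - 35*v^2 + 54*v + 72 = (v - 2)*(v^4 + 5*v^3 - 5*v^2 - 45*v - 36) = (v - 2)*(v + 1)*(v^3 + 4*v^2 - 9*v - 36) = (v - 2)*(v + 1)*(v + 3)*(v^2 + v - 12) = (v - 2)*(v + 1)*(v + 3)*(v + 4)*(v - 3)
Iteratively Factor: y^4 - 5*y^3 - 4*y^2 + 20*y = (y - 5)*(y^3 - 4*y) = (y - 5)*(y + 2)*(y^2 - 2*y) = (y - 5)*(y - 2)*(y + 2)*(y)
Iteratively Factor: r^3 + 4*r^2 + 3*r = (r + 3)*(r^2 + r) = r*(r + 3)*(r + 1)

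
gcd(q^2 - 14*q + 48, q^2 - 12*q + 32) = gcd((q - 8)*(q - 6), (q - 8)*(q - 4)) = q - 8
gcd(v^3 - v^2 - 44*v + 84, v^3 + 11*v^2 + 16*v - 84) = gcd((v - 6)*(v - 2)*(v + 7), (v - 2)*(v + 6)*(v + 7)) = v^2 + 5*v - 14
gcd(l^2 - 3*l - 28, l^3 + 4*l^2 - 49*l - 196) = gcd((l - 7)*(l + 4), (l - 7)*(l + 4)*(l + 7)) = l^2 - 3*l - 28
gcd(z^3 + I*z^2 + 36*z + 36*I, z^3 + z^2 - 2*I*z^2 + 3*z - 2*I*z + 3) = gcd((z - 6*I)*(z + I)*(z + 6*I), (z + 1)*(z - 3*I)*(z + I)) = z + I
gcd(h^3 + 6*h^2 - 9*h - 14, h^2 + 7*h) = h + 7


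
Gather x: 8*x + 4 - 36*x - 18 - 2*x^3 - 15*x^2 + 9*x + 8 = -2*x^3 - 15*x^2 - 19*x - 6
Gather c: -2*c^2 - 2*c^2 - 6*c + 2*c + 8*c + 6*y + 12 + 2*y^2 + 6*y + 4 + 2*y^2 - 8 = -4*c^2 + 4*c + 4*y^2 + 12*y + 8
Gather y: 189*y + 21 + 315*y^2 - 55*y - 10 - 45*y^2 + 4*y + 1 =270*y^2 + 138*y + 12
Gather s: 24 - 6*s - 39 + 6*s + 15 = 0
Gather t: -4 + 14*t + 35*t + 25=49*t + 21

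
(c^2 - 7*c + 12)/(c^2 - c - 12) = (c - 3)/(c + 3)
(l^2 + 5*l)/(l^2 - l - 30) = l/(l - 6)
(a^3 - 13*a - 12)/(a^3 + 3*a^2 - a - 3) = (a - 4)/(a - 1)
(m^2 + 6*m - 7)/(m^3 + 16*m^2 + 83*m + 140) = (m - 1)/(m^2 + 9*m + 20)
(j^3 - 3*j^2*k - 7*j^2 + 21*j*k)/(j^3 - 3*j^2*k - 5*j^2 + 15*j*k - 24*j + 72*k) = j*(j - 7)/(j^2 - 5*j - 24)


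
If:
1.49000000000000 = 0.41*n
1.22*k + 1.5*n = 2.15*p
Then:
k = 1.76229508196721*p - 4.46821271491403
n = 3.63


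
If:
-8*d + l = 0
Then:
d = l/8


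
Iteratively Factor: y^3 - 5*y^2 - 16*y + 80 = (y + 4)*(y^2 - 9*y + 20) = (y - 4)*(y + 4)*(y - 5)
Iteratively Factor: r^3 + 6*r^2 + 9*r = (r + 3)*(r^2 + 3*r) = (r + 3)^2*(r)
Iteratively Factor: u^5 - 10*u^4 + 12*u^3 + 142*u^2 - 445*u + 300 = (u - 5)*(u^4 - 5*u^3 - 13*u^2 + 77*u - 60) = (u - 5)*(u - 1)*(u^3 - 4*u^2 - 17*u + 60) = (u - 5)^2*(u - 1)*(u^2 + u - 12) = (u - 5)^2*(u - 1)*(u + 4)*(u - 3)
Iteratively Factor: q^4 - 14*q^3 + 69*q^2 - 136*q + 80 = (q - 5)*(q^3 - 9*q^2 + 24*q - 16) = (q - 5)*(q - 4)*(q^2 - 5*q + 4) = (q - 5)*(q - 4)*(q - 1)*(q - 4)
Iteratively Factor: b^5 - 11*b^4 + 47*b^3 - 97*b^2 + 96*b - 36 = (b - 3)*(b^4 - 8*b^3 + 23*b^2 - 28*b + 12) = (b - 3)*(b - 2)*(b^3 - 6*b^2 + 11*b - 6) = (b - 3)^2*(b - 2)*(b^2 - 3*b + 2) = (b - 3)^2*(b - 2)*(b - 1)*(b - 2)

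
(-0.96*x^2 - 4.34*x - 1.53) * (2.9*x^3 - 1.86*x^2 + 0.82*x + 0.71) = -2.784*x^5 - 10.8004*x^4 + 2.8482*x^3 - 1.3946*x^2 - 4.336*x - 1.0863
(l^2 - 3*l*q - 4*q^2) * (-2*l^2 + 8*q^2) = -2*l^4 + 6*l^3*q + 16*l^2*q^2 - 24*l*q^3 - 32*q^4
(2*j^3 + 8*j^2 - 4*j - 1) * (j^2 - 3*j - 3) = 2*j^5 + 2*j^4 - 34*j^3 - 13*j^2 + 15*j + 3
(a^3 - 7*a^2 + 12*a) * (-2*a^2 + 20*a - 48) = -2*a^5 + 34*a^4 - 212*a^3 + 576*a^2 - 576*a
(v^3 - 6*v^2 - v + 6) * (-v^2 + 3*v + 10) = -v^5 + 9*v^4 - 7*v^3 - 69*v^2 + 8*v + 60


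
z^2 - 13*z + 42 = (z - 7)*(z - 6)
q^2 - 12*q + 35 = (q - 7)*(q - 5)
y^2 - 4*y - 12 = (y - 6)*(y + 2)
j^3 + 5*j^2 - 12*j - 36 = (j - 3)*(j + 2)*(j + 6)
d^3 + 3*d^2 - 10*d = d*(d - 2)*(d + 5)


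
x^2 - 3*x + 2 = (x - 2)*(x - 1)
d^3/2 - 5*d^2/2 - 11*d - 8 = (d/2 + 1/2)*(d - 8)*(d + 2)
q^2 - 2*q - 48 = (q - 8)*(q + 6)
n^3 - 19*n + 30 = (n - 3)*(n - 2)*(n + 5)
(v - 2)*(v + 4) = v^2 + 2*v - 8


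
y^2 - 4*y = y*(y - 4)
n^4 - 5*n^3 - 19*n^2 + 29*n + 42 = (n - 7)*(n - 2)*(n + 1)*(n + 3)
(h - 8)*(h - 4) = h^2 - 12*h + 32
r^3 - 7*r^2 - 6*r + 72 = (r - 6)*(r - 4)*(r + 3)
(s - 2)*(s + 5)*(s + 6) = s^3 + 9*s^2 + 8*s - 60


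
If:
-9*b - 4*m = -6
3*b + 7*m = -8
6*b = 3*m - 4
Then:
No Solution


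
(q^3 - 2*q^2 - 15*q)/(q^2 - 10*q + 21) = q*(q^2 - 2*q - 15)/(q^2 - 10*q + 21)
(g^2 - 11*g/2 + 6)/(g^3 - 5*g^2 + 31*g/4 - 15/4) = 2*(g - 4)/(2*g^2 - 7*g + 5)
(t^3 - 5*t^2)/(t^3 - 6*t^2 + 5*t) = t/(t - 1)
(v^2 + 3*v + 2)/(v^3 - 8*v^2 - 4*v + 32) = (v + 1)/(v^2 - 10*v + 16)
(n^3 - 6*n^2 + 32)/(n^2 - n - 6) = (n^2 - 8*n + 16)/(n - 3)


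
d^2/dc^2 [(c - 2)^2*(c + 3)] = 6*c - 2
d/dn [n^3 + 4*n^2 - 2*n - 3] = 3*n^2 + 8*n - 2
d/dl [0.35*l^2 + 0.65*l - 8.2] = 0.7*l + 0.65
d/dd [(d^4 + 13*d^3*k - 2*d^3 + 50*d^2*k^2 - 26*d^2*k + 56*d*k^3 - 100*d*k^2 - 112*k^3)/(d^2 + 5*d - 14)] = (2*d^3 + 13*d^2*k + 21*d^2 + 182*d*k - 56*k^3 + 350*k^2)/(d^2 + 14*d + 49)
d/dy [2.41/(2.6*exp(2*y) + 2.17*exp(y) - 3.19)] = (-12.532*exp(y) - 5.2297)*exp(y)/(2.6*exp(2*y) + 2.17*exp(y) - 3.19)^2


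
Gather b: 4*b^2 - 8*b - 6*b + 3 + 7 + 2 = 4*b^2 - 14*b + 12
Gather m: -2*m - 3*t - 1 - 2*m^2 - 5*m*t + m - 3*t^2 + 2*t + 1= -2*m^2 + m*(-5*t - 1) - 3*t^2 - t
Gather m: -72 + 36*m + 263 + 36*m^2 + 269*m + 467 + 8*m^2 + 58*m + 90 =44*m^2 + 363*m + 748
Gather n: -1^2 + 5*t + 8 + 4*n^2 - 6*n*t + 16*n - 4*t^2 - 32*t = 4*n^2 + n*(16 - 6*t) - 4*t^2 - 27*t + 7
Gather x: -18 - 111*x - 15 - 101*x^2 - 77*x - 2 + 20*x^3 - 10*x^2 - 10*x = 20*x^3 - 111*x^2 - 198*x - 35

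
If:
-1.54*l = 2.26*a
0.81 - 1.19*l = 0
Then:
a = -0.46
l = 0.68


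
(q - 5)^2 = q^2 - 10*q + 25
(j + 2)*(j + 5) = j^2 + 7*j + 10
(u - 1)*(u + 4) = u^2 + 3*u - 4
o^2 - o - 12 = (o - 4)*(o + 3)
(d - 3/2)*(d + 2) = d^2 + d/2 - 3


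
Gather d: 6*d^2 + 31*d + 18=6*d^2 + 31*d + 18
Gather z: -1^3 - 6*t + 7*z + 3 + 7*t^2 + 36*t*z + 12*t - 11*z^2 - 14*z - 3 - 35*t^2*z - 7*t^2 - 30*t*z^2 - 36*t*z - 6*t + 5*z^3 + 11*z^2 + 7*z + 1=-35*t^2*z - 30*t*z^2 + 5*z^3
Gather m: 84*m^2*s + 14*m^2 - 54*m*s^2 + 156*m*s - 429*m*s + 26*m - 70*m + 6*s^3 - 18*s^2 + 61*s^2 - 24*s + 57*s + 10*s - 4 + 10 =m^2*(84*s + 14) + m*(-54*s^2 - 273*s - 44) + 6*s^3 + 43*s^2 + 43*s + 6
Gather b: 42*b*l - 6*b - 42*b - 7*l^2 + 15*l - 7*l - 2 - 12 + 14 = b*(42*l - 48) - 7*l^2 + 8*l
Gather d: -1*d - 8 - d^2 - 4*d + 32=-d^2 - 5*d + 24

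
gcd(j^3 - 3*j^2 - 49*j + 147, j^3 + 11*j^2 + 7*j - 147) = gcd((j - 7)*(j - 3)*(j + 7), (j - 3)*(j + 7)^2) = j^2 + 4*j - 21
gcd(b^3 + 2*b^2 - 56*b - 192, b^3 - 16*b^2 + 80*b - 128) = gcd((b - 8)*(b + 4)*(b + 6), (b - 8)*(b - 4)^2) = b - 8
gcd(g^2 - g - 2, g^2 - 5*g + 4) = 1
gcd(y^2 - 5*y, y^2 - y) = y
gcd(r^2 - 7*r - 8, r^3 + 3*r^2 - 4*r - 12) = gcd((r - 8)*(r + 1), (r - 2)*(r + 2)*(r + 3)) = 1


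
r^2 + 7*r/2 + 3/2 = (r + 1/2)*(r + 3)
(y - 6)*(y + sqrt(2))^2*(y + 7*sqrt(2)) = y^4 - 6*y^3 + 9*sqrt(2)*y^3 - 54*sqrt(2)*y^2 + 30*y^2 - 180*y + 14*sqrt(2)*y - 84*sqrt(2)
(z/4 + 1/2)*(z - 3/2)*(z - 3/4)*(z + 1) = z^4/4 + 3*z^3/16 - 29*z^2/32 - 9*z/32 + 9/16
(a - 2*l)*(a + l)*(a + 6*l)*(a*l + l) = a^4*l + 5*a^3*l^2 + a^3*l - 8*a^2*l^3 + 5*a^2*l^2 - 12*a*l^4 - 8*a*l^3 - 12*l^4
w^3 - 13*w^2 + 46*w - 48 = (w - 8)*(w - 3)*(w - 2)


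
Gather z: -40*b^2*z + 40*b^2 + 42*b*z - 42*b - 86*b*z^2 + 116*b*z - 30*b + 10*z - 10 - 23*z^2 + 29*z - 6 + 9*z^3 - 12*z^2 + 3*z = 40*b^2 - 72*b + 9*z^3 + z^2*(-86*b - 35) + z*(-40*b^2 + 158*b + 42) - 16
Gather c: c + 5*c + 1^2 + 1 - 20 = 6*c - 18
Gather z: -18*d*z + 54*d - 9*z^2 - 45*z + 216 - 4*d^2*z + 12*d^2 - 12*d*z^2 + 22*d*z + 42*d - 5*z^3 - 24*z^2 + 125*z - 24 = 12*d^2 + 96*d - 5*z^3 + z^2*(-12*d - 33) + z*(-4*d^2 + 4*d + 80) + 192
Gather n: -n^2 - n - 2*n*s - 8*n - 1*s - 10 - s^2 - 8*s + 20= -n^2 + n*(-2*s - 9) - s^2 - 9*s + 10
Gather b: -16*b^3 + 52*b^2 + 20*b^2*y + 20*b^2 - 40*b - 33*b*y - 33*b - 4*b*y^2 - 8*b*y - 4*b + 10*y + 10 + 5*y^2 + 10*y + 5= -16*b^3 + b^2*(20*y + 72) + b*(-4*y^2 - 41*y - 77) + 5*y^2 + 20*y + 15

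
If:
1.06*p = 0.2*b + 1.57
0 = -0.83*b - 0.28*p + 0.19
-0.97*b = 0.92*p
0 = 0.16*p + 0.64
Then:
No Solution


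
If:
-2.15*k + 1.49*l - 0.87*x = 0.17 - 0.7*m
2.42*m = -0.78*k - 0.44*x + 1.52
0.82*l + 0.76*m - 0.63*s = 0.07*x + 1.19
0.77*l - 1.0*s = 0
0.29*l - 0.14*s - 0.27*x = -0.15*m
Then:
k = 2.47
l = 6.27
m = -0.85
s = 4.83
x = 3.76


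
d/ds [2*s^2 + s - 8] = 4*s + 1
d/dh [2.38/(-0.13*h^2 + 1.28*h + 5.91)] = (0.6188*h - 3.0464)/(-0.13*h^2 + 1.28*h + 5.91)^2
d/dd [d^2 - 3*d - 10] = 2*d - 3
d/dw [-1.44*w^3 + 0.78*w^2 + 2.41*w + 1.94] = -4.32*w^2 + 1.56*w + 2.41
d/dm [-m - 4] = -1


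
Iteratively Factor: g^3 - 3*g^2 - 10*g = (g - 5)*(g^2 + 2*g) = (g - 5)*(g + 2)*(g)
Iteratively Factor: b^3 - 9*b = (b - 3)*(b^2 + 3*b) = b*(b - 3)*(b + 3)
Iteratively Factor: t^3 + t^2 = (t + 1)*(t^2) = t*(t + 1)*(t)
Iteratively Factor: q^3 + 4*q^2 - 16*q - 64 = (q + 4)*(q^2 - 16) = (q - 4)*(q + 4)*(q + 4)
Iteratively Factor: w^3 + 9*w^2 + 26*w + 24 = (w + 2)*(w^2 + 7*w + 12) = (w + 2)*(w + 4)*(w + 3)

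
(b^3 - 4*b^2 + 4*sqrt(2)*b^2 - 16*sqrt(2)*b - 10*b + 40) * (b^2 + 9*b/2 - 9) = b^5 + b^4/2 + 4*sqrt(2)*b^4 - 37*b^3 + 2*sqrt(2)*b^3 - 108*sqrt(2)*b^2 + 31*b^2 + 144*sqrt(2)*b + 270*b - 360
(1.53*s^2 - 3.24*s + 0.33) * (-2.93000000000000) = -4.4829*s^2 + 9.4932*s - 0.9669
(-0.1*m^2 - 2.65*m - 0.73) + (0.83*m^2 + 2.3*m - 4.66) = 0.73*m^2 - 0.35*m - 5.39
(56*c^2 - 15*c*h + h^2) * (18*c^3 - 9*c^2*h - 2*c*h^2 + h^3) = 1008*c^5 - 774*c^4*h + 41*c^3*h^2 + 77*c^2*h^3 - 17*c*h^4 + h^5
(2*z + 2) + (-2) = 2*z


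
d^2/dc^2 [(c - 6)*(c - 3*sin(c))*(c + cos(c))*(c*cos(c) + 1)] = -c^4*cos(c) - 8*c^3*sin(c) + 6*c^3*sin(2*c) + 6*c^3*cos(c) - 2*c^3*cos(2*c) + 159*c^2*sin(c)/4 - 42*c^2*sin(2*c) + 27*c^2*sin(3*c)/4 + 11*c^2*cos(c) - 6*c^2*cos(2*c) - 53*c*sin(c)/2 + 21*c*sin(2*c) - 81*c*sin(3*c)/2 - 45*c*cos(c) + 75*c*cos(2*c) - 9*c*cos(3*c) + 9*c + 9*sin(c)/2 - 18*sin(2*c) - 3*sin(3*c)/2 + 47*cos(c) - 12*cos(2*c) + 27*cos(3*c) - 18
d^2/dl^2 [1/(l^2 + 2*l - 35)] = 2*(-l^2 - 2*l + 4*(l + 1)^2 + 35)/(l^2 + 2*l - 35)^3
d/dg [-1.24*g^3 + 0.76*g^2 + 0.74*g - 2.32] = -3.72*g^2 + 1.52*g + 0.74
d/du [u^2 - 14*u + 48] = 2*u - 14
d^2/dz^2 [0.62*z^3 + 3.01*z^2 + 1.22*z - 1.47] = 3.72*z + 6.02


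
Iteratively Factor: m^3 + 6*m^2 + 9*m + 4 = (m + 4)*(m^2 + 2*m + 1) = (m + 1)*(m + 4)*(m + 1)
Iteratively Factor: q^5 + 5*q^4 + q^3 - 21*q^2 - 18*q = (q + 3)*(q^4 + 2*q^3 - 5*q^2 - 6*q) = q*(q + 3)*(q^3 + 2*q^2 - 5*q - 6) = q*(q + 3)^2*(q^2 - q - 2) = q*(q + 1)*(q + 3)^2*(q - 2)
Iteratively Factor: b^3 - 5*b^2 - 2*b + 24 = (b - 4)*(b^2 - b - 6) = (b - 4)*(b + 2)*(b - 3)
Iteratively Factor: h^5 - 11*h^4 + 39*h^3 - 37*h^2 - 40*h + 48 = (h - 4)*(h^4 - 7*h^3 + 11*h^2 + 7*h - 12) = (h - 4)^2*(h^3 - 3*h^2 - h + 3) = (h - 4)^2*(h + 1)*(h^2 - 4*h + 3) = (h - 4)^2*(h - 3)*(h + 1)*(h - 1)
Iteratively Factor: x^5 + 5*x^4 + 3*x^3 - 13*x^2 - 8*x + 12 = (x + 2)*(x^4 + 3*x^3 - 3*x^2 - 7*x + 6) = (x - 1)*(x + 2)*(x^3 + 4*x^2 + x - 6) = (x - 1)^2*(x + 2)*(x^2 + 5*x + 6) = (x - 1)^2*(x + 2)^2*(x + 3)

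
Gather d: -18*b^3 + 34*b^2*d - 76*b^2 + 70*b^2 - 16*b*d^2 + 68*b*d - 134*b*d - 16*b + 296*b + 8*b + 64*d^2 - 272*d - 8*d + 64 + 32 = -18*b^3 - 6*b^2 + 288*b + d^2*(64 - 16*b) + d*(34*b^2 - 66*b - 280) + 96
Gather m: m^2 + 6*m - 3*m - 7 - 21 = m^2 + 3*m - 28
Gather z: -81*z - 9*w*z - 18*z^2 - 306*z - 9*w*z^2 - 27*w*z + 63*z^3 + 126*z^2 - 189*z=63*z^3 + z^2*(108 - 9*w) + z*(-36*w - 576)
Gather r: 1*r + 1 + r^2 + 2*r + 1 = r^2 + 3*r + 2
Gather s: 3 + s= s + 3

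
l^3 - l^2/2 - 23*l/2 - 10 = (l - 4)*(l + 1)*(l + 5/2)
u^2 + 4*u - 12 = (u - 2)*(u + 6)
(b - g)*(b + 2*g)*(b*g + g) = b^3*g + b^2*g^2 + b^2*g - 2*b*g^3 + b*g^2 - 2*g^3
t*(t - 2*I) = t^2 - 2*I*t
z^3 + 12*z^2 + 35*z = z*(z + 5)*(z + 7)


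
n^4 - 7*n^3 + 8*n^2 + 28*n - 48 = (n - 4)*(n - 3)*(n - 2)*(n + 2)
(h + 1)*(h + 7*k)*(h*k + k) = h^3*k + 7*h^2*k^2 + 2*h^2*k + 14*h*k^2 + h*k + 7*k^2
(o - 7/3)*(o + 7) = o^2 + 14*o/3 - 49/3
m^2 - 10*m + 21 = (m - 7)*(m - 3)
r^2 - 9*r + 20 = (r - 5)*(r - 4)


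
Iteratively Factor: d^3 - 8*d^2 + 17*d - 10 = (d - 2)*(d^2 - 6*d + 5) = (d - 5)*(d - 2)*(d - 1)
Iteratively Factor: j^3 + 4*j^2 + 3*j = (j)*(j^2 + 4*j + 3) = j*(j + 1)*(j + 3)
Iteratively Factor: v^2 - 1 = (v - 1)*(v + 1)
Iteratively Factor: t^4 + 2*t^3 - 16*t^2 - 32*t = (t - 4)*(t^3 + 6*t^2 + 8*t) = (t - 4)*(t + 2)*(t^2 + 4*t) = (t - 4)*(t + 2)*(t + 4)*(t)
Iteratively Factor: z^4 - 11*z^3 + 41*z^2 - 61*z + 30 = (z - 1)*(z^3 - 10*z^2 + 31*z - 30) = (z - 2)*(z - 1)*(z^2 - 8*z + 15) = (z - 5)*(z - 2)*(z - 1)*(z - 3)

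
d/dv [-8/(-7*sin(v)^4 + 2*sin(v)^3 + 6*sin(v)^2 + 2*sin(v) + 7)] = 16*(-14*sin(v)^3 + 3*sin(v)^2 + 6*sin(v) + 1)*cos(v)/(-7*sin(v)^4 + 2*sin(v)^3 + 6*sin(v)^2 + 2*sin(v) + 7)^2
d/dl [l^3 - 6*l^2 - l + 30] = 3*l^2 - 12*l - 1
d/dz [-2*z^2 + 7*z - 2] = 7 - 4*z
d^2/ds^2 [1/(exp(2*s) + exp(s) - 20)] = (2*(2*exp(s) + 1)^2*exp(s) - (4*exp(s) + 1)*(exp(2*s) + exp(s) - 20))*exp(s)/(exp(2*s) + exp(s) - 20)^3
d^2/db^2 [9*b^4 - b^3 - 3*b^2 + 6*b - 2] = 108*b^2 - 6*b - 6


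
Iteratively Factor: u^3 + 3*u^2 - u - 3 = (u - 1)*(u^2 + 4*u + 3) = (u - 1)*(u + 3)*(u + 1)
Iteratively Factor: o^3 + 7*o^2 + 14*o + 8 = (o + 4)*(o^2 + 3*o + 2) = (o + 1)*(o + 4)*(o + 2)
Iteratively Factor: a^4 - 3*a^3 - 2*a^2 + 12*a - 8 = (a - 1)*(a^3 - 2*a^2 - 4*a + 8) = (a - 1)*(a + 2)*(a^2 - 4*a + 4) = (a - 2)*(a - 1)*(a + 2)*(a - 2)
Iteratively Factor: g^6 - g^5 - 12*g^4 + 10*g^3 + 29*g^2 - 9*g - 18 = (g - 2)*(g^5 + g^4 - 10*g^3 - 10*g^2 + 9*g + 9) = (g - 2)*(g + 3)*(g^4 - 2*g^3 - 4*g^2 + 2*g + 3) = (g - 2)*(g + 1)*(g + 3)*(g^3 - 3*g^2 - g + 3) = (g - 2)*(g + 1)^2*(g + 3)*(g^2 - 4*g + 3) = (g - 2)*(g - 1)*(g + 1)^2*(g + 3)*(g - 3)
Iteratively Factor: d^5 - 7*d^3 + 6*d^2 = (d)*(d^4 - 7*d^2 + 6*d) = d*(d - 1)*(d^3 + d^2 - 6*d) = d*(d - 2)*(d - 1)*(d^2 + 3*d) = d^2*(d - 2)*(d - 1)*(d + 3)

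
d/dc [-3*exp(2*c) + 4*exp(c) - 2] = (4 - 6*exp(c))*exp(c)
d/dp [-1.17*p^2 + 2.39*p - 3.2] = 2.39 - 2.34*p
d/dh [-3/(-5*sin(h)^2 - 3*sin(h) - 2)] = -3*(10*sin(h) + 3)*cos(h)/(5*sin(h)^2 + 3*sin(h) + 2)^2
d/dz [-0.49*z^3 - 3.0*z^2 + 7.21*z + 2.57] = -1.47*z^2 - 6.0*z + 7.21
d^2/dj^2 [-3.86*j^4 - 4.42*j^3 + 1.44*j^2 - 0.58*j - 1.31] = -46.32*j^2 - 26.52*j + 2.88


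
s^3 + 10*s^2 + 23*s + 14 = (s + 1)*(s + 2)*(s + 7)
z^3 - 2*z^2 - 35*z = z*(z - 7)*(z + 5)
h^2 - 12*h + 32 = (h - 8)*(h - 4)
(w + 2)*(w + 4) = w^2 + 6*w + 8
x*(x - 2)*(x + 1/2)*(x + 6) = x^4 + 9*x^3/2 - 10*x^2 - 6*x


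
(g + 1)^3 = g^3 + 3*g^2 + 3*g + 1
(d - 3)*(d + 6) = d^2 + 3*d - 18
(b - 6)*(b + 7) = b^2 + b - 42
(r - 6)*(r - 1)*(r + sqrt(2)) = r^3 - 7*r^2 + sqrt(2)*r^2 - 7*sqrt(2)*r + 6*r + 6*sqrt(2)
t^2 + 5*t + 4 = (t + 1)*(t + 4)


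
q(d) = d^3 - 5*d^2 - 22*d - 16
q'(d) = 3*d^2 - 10*d - 22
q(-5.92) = -268.47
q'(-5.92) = 142.34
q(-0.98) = -0.18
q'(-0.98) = -9.32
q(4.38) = -124.25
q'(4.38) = -8.25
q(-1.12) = 0.96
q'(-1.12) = -7.04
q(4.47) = -124.93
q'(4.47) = -6.76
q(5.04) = -125.86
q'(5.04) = 3.80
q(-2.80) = -15.55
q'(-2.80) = 29.52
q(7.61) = -32.27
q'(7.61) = 75.64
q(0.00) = -16.00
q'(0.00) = -22.00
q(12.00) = 728.00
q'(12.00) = 290.00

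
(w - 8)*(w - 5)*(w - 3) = w^3 - 16*w^2 + 79*w - 120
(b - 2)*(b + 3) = b^2 + b - 6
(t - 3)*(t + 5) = t^2 + 2*t - 15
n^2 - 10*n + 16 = (n - 8)*(n - 2)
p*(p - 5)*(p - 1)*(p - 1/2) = p^4 - 13*p^3/2 + 8*p^2 - 5*p/2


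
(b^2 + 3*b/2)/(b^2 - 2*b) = (b + 3/2)/(b - 2)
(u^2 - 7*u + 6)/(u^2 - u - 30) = (u - 1)/(u + 5)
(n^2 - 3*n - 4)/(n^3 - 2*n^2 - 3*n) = (n - 4)/(n*(n - 3))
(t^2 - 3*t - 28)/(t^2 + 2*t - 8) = (t - 7)/(t - 2)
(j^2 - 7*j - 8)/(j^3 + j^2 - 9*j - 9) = (j - 8)/(j^2 - 9)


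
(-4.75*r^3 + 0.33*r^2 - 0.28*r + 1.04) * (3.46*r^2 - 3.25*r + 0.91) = -16.435*r^5 + 16.5793*r^4 - 6.3638*r^3 + 4.8087*r^2 - 3.6348*r + 0.9464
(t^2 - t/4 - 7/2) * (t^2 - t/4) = t^4 - t^3/2 - 55*t^2/16 + 7*t/8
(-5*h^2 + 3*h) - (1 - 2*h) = -5*h^2 + 5*h - 1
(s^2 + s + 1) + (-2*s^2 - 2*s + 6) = -s^2 - s + 7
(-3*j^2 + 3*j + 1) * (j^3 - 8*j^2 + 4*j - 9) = -3*j^5 + 27*j^4 - 35*j^3 + 31*j^2 - 23*j - 9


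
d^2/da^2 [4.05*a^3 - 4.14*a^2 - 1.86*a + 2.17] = 24.3*a - 8.28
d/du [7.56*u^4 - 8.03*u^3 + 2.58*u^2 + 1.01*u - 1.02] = 30.24*u^3 - 24.09*u^2 + 5.16*u + 1.01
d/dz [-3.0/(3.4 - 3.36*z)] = -10.08/(3.36*z - 3.4)^2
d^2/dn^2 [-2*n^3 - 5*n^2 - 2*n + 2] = -12*n - 10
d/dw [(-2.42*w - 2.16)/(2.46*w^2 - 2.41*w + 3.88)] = (5.9532*w^2 + 10.6272*w - 14.5952)/(6.0516*w^4 - 11.8572*w^3 + 24.8977*w^2 - 18.7016*w + 15.0544)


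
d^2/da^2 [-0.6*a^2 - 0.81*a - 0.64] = -1.20000000000000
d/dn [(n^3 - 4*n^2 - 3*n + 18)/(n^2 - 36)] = (n^4 - 105*n^2 + 252*n + 108)/(n^4 - 72*n^2 + 1296)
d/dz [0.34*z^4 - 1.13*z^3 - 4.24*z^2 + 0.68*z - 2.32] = 1.36*z^3 - 3.39*z^2 - 8.48*z + 0.68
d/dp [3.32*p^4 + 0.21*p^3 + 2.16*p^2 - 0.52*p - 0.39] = 13.28*p^3 + 0.63*p^2 + 4.32*p - 0.52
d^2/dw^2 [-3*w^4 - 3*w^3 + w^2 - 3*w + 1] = -36*w^2 - 18*w + 2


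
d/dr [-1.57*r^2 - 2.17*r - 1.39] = -3.14*r - 2.17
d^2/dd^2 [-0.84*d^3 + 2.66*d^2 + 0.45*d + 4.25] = 5.32 - 5.04*d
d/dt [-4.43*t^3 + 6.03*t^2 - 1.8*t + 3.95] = -13.29*t^2 + 12.06*t - 1.8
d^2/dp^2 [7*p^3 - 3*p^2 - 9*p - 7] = 42*p - 6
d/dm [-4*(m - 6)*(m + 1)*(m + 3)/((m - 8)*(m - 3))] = 4*(-m^4 + 22*m^3 - 115*m^2 + 60*m + 702)/(m^4 - 22*m^3 + 169*m^2 - 528*m + 576)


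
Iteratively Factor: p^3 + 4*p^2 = (p + 4)*(p^2) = p*(p + 4)*(p)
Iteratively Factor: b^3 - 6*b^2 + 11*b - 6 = (b - 2)*(b^2 - 4*b + 3) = (b - 3)*(b - 2)*(b - 1)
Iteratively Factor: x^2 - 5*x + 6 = (x - 3)*(x - 2)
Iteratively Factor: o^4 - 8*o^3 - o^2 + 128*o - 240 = (o - 3)*(o^3 - 5*o^2 - 16*o + 80) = (o - 5)*(o - 3)*(o^2 - 16) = (o - 5)*(o - 3)*(o + 4)*(o - 4)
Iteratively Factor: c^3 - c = (c + 1)*(c^2 - c) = c*(c + 1)*(c - 1)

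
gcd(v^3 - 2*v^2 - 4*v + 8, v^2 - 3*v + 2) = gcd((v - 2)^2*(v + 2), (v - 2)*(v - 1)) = v - 2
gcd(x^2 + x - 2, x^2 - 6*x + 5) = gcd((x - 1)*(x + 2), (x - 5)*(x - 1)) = x - 1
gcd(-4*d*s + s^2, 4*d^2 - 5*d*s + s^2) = -4*d + s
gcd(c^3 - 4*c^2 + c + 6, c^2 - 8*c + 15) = c - 3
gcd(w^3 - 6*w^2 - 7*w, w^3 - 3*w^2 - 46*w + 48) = 1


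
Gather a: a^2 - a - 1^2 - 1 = a^2 - a - 2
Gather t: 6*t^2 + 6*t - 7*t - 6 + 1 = 6*t^2 - t - 5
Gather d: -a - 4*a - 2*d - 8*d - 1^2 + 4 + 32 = -5*a - 10*d + 35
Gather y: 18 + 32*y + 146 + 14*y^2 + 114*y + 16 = 14*y^2 + 146*y + 180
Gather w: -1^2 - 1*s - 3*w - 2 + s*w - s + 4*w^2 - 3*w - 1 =-2*s + 4*w^2 + w*(s - 6) - 4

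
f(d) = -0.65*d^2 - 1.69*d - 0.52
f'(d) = -1.3*d - 1.69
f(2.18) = -7.29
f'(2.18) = -4.52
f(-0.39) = 0.04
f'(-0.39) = -1.18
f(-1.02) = 0.53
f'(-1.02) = -0.36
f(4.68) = -22.67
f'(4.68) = -7.77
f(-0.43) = 0.09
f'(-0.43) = -1.13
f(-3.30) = -2.02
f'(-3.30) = 2.60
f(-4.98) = -8.22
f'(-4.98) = 4.78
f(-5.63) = -11.61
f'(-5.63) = 5.63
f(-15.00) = -121.42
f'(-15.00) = 17.81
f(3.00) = -11.44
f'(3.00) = -5.59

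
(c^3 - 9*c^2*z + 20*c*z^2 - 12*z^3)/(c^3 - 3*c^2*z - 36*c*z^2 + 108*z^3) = (-c^2 + 3*c*z - 2*z^2)/(-c^2 - 3*c*z + 18*z^2)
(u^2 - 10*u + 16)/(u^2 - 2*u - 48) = (u - 2)/(u + 6)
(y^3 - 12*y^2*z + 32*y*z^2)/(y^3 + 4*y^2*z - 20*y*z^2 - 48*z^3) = y*(y - 8*z)/(y^2 + 8*y*z + 12*z^2)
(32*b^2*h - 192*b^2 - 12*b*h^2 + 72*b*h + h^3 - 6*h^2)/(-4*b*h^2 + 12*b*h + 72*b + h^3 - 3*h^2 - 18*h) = (-8*b + h)/(h + 3)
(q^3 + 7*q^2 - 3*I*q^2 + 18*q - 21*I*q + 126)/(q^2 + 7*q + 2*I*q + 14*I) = (q^2 - 3*I*q + 18)/(q + 2*I)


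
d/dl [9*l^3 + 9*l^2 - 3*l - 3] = 27*l^2 + 18*l - 3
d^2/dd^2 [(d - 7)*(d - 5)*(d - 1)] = 6*d - 26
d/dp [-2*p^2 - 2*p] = -4*p - 2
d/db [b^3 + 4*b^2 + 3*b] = 3*b^2 + 8*b + 3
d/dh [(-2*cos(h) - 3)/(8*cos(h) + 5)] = -14*sin(h)/(8*cos(h) + 5)^2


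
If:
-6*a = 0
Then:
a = 0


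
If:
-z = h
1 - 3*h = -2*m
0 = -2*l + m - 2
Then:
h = -z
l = -3*z/4 - 5/4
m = -3*z/2 - 1/2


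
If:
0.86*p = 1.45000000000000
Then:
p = 1.69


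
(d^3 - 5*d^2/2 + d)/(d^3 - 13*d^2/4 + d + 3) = 2*d*(2*d - 1)/(4*d^2 - 5*d - 6)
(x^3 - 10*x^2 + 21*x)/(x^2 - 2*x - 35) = x*(x - 3)/(x + 5)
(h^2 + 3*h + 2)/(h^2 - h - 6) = (h + 1)/(h - 3)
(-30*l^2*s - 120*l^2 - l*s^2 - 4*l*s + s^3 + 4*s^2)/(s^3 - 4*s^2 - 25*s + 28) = (-30*l^2 - l*s + s^2)/(s^2 - 8*s + 7)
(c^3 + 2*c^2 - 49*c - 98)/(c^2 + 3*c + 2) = (c^2 - 49)/(c + 1)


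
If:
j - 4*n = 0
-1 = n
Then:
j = -4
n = -1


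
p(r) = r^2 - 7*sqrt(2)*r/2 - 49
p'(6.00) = 7.05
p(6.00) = -42.70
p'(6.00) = 7.05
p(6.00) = -42.70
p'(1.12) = -2.71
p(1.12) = -53.29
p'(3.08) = 1.21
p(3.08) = -54.76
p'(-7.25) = -19.45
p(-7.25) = 39.45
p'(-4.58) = -14.11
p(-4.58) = -5.35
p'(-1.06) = -7.07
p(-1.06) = -42.63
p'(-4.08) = -13.11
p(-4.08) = -12.16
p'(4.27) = 3.59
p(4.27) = -51.90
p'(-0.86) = -6.67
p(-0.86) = -44.00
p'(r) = 2*r - 7*sqrt(2)/2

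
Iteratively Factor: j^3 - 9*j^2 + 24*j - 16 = (j - 1)*(j^2 - 8*j + 16) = (j - 4)*(j - 1)*(j - 4)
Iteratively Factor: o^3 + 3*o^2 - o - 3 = (o + 3)*(o^2 - 1) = (o - 1)*(o + 3)*(o + 1)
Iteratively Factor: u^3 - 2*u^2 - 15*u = (u - 5)*(u^2 + 3*u) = u*(u - 5)*(u + 3)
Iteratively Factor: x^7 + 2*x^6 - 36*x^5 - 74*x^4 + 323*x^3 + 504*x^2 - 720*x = (x - 1)*(x^6 + 3*x^5 - 33*x^4 - 107*x^3 + 216*x^2 + 720*x) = x*(x - 1)*(x^5 + 3*x^4 - 33*x^3 - 107*x^2 + 216*x + 720) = x*(x - 1)*(x + 4)*(x^4 - x^3 - 29*x^2 + 9*x + 180) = x*(x - 1)*(x + 4)^2*(x^3 - 5*x^2 - 9*x + 45) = x*(x - 1)*(x + 3)*(x + 4)^2*(x^2 - 8*x + 15) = x*(x - 3)*(x - 1)*(x + 3)*(x + 4)^2*(x - 5)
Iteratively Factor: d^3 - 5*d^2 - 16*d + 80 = (d - 5)*(d^2 - 16) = (d - 5)*(d - 4)*(d + 4)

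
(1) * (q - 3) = q - 3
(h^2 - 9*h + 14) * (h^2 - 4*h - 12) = h^4 - 13*h^3 + 38*h^2 + 52*h - 168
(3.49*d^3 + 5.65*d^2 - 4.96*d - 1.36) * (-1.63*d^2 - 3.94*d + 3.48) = -5.6887*d^5 - 22.9601*d^4 - 2.031*d^3 + 41.4212*d^2 - 11.9024*d - 4.7328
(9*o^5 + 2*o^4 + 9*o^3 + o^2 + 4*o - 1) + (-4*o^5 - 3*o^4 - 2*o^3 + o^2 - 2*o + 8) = 5*o^5 - o^4 + 7*o^3 + 2*o^2 + 2*o + 7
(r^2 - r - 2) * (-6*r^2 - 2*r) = -6*r^4 + 4*r^3 + 14*r^2 + 4*r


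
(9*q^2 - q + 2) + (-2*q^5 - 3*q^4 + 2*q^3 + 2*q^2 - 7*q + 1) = -2*q^5 - 3*q^4 + 2*q^3 + 11*q^2 - 8*q + 3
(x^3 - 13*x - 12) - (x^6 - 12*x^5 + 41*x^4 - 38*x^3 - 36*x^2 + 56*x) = -x^6 + 12*x^5 - 41*x^4 + 39*x^3 + 36*x^2 - 69*x - 12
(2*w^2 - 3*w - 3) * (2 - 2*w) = -4*w^3 + 10*w^2 - 6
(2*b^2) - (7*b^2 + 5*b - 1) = -5*b^2 - 5*b + 1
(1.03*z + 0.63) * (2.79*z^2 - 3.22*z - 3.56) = 2.8737*z^3 - 1.5589*z^2 - 5.6954*z - 2.2428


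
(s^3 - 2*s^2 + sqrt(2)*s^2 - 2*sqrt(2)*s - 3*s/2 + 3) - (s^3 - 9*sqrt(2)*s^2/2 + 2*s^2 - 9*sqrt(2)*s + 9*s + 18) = -4*s^2 + 11*sqrt(2)*s^2/2 - 21*s/2 + 7*sqrt(2)*s - 15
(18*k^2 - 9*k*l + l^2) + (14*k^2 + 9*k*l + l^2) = 32*k^2 + 2*l^2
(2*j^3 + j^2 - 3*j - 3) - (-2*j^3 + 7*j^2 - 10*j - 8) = 4*j^3 - 6*j^2 + 7*j + 5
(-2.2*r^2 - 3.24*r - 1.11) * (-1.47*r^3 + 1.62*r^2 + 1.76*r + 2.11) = 3.234*r^5 + 1.1988*r^4 - 7.4891*r^3 - 12.1426*r^2 - 8.79*r - 2.3421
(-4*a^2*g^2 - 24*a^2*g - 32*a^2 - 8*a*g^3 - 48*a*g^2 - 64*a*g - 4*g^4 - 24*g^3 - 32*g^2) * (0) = 0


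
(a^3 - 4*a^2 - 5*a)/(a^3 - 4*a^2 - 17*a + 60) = a*(a + 1)/(a^2 + a - 12)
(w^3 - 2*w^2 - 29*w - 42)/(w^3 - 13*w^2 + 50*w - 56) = (w^2 + 5*w + 6)/(w^2 - 6*w + 8)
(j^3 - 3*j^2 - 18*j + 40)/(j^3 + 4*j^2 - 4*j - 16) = (j - 5)/(j + 2)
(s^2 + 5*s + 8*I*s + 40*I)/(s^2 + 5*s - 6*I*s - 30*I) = (s + 8*I)/(s - 6*I)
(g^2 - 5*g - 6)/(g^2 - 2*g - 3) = (g - 6)/(g - 3)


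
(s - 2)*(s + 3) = s^2 + s - 6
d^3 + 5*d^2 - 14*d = d*(d - 2)*(d + 7)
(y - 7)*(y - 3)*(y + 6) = y^3 - 4*y^2 - 39*y + 126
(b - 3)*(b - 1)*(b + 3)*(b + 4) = b^4 + 3*b^3 - 13*b^2 - 27*b + 36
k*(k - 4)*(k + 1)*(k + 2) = k^4 - k^3 - 10*k^2 - 8*k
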